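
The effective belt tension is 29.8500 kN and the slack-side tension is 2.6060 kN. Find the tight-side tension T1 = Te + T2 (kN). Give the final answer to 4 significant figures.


T1 = Te + T2 = 29.8500 + 2.6060
T1 = 32.46 kN


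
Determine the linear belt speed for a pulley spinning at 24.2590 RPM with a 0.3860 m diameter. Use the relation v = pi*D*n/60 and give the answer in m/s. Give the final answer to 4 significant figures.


v = pi * 0.3860 * 24.2590 / 60
v = 0.4903 m/s


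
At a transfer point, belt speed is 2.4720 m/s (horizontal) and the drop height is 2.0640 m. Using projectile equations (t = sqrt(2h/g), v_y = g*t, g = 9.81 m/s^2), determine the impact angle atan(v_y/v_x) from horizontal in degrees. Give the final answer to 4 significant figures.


t = sqrt(2*2.0640/9.81) = 0.648687 s
v_y = 9.81 * 0.648687 = 6.36362 m/s
angle = atan(6.36362 / 2.4720) = 68.77 deg


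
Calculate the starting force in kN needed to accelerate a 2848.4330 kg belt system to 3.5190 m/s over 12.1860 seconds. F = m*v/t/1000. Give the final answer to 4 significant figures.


F = 2848.4330 * 3.5190 / 12.1860 / 1000
F = 0.8226 kN


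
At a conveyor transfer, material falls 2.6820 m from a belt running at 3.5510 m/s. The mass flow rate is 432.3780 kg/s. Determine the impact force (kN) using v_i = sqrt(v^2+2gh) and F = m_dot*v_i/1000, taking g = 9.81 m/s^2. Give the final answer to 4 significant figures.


v_i = sqrt(3.5510^2 + 2*9.81*2.6820) = 8.07654 m/s
F = 432.3780 * 8.07654 / 1000
F = 3.492 kN


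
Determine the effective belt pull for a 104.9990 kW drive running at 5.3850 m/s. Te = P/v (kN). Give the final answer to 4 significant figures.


Te = P / v = 104.9990 / 5.3850
Te = 19.50 kN


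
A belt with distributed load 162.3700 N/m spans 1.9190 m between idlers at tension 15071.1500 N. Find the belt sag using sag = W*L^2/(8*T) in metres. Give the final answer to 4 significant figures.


sag = 162.3700 * 1.9190^2 / (8 * 15071.1500)
sag = 0.004959 m


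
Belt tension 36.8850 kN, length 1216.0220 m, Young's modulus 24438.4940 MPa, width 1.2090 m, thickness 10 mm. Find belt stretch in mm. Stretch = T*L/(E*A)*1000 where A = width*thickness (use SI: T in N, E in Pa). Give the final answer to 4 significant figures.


A = 1.2090 * 0.01 = 0.01209 m^2
Stretch = 36.8850*1000 * 1216.0220 / (24438.4940e6 * 0.01209) * 1000
Stretch = 151.8 mm


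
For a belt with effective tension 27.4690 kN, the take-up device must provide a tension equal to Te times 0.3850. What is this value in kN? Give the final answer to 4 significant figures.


T_tu = 27.4690 * 0.3850
T_tu = 10.58 kN


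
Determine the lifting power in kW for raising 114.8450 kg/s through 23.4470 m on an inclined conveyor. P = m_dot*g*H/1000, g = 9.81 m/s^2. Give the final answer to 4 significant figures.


P = 114.8450 * 9.81 * 23.4470 / 1000
P = 26.42 kW


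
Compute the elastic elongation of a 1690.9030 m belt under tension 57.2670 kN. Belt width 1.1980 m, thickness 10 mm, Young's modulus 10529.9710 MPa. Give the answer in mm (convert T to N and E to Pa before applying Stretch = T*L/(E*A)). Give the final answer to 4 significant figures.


A = 1.1980 * 0.01 = 0.01198 m^2
Stretch = 57.2670*1000 * 1690.9030 / (10529.9710e6 * 0.01198) * 1000
Stretch = 767.6 mm


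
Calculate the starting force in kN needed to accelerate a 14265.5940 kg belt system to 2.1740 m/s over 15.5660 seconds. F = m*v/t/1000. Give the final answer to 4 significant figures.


F = 14265.5940 * 2.1740 / 15.5660 / 1000
F = 1.992 kN


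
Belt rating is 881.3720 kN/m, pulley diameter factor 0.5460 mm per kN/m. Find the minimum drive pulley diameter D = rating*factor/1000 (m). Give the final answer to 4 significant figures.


D = 881.3720 * 0.5460 / 1000
D = 0.4812 m


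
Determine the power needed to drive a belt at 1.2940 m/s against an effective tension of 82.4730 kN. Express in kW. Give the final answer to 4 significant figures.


P = Te * v = 82.4730 * 1.2940
P = 106.7 kW


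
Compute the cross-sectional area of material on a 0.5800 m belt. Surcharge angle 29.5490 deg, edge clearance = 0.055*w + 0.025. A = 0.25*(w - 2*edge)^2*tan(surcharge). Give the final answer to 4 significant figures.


edge = 0.055*0.5800 + 0.025 = 0.0569 m
ew = 0.5800 - 2*0.0569 = 0.4662 m
A = 0.25 * 0.4662^2 * tan(29.5490 deg)
A = 0.03080 m^2


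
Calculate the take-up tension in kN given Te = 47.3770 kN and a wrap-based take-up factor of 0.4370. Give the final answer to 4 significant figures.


T_tu = 47.3770 * 0.4370
T_tu = 20.70 kN


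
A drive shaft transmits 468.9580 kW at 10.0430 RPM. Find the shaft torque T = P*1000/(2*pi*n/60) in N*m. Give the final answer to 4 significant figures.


omega = 2*pi*10.0430/60 = 1.0517 rad/s
T = 468.9580*1000 / 1.0517
T = 445900 N*m


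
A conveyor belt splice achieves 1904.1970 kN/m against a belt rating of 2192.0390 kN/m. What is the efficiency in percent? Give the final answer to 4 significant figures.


Eff = 1904.1970 / 2192.0390 * 100
Eff = 86.87 %


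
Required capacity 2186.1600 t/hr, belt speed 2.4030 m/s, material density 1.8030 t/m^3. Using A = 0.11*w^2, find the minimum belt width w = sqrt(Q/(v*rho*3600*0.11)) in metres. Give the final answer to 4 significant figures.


A_req = 2186.1600 / (2.4030 * 1.8030 * 3600) = 0.140162 m^2
w = sqrt(0.140162 / 0.11)
w = 1.129 m


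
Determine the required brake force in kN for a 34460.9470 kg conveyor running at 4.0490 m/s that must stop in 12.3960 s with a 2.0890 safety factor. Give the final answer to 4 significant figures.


F = 34460.9470 * 4.0490 / 12.3960 * 2.0890 / 1000
F = 23.51 kN


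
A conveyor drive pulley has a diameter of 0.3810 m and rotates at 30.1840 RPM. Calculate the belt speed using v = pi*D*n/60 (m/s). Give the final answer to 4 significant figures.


v = pi * 0.3810 * 30.1840 / 60
v = 0.6021 m/s


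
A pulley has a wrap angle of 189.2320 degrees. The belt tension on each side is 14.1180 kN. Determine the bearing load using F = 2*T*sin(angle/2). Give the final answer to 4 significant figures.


F = 2 * 14.1180 * sin(189.2320/2 deg)
F = 28.14 kN


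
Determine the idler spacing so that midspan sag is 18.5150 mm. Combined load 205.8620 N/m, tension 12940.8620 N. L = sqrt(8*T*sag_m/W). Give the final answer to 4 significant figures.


sag = 18.5150/1000 = 0.018515 m
L = sqrt(8 * 12940.8620 * 0.018515 / 205.8620)
L = 3.051 m


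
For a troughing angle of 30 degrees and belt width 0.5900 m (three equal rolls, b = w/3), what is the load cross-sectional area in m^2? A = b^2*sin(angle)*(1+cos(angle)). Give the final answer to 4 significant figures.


b = 0.5900/3 = 0.196667 m
A = 0.196667^2 * sin(30 deg) * (1 + cos(30 deg))
A = 0.03609 m^2


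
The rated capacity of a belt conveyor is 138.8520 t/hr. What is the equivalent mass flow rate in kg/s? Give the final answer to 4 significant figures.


m_dot = 138.8520 * 1000 / 3600
m_dot = 38.57 kg/s


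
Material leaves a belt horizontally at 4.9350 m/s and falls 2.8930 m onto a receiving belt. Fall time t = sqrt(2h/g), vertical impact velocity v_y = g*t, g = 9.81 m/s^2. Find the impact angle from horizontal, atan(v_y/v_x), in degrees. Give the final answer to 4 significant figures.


t = sqrt(2*2.8930/9.81) = 0.767988 s
v_y = 9.81 * 0.767988 = 7.53396 m/s
angle = atan(7.53396 / 4.9350) = 56.77 deg


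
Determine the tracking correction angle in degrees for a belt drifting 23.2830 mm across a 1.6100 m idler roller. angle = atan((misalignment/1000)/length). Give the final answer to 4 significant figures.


misalign_m = 23.2830 / 1000 = 0.023283 m
angle = atan(0.023283 / 1.6100)
angle = 0.8285 deg


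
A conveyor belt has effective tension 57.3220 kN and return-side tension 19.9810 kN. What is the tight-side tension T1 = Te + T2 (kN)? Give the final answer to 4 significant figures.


T1 = Te + T2 = 57.3220 + 19.9810
T1 = 77.30 kN


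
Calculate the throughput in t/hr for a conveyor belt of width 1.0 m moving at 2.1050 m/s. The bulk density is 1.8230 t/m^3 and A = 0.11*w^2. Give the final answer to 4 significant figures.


A = 0.11 * 1.0^2 = 0.11 m^2
C = 0.11 * 2.1050 * 1.8230 * 3600
C = 1520 t/hr


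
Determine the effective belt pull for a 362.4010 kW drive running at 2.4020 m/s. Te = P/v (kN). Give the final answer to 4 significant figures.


Te = P / v = 362.4010 / 2.4020
Te = 150.9 kN


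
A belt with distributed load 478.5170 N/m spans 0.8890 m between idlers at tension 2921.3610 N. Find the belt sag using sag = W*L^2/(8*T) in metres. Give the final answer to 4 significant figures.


sag = 478.5170 * 0.8890^2 / (8 * 2921.3610)
sag = 0.01618 m


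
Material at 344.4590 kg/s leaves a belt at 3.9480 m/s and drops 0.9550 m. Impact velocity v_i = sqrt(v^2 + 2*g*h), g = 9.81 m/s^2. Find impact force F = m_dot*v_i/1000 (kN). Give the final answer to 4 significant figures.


v_i = sqrt(3.9480^2 + 2*9.81*0.9550) = 5.85865 m/s
F = 344.4590 * 5.85865 / 1000
F = 2.018 kN


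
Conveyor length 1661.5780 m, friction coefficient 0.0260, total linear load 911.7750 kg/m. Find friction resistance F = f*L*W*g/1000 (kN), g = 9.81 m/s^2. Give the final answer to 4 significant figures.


F = 0.0260 * 1661.5780 * 911.7750 * 9.81 / 1000
F = 386.4 kN


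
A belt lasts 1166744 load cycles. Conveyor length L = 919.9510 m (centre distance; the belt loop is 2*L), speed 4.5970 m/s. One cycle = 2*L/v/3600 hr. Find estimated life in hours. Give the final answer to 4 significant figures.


cycle_time = 2 * 919.9510 / 4.5970 / 3600 = 0.111178 hr
life = 1166744 * 0.111178 = 129700 hours


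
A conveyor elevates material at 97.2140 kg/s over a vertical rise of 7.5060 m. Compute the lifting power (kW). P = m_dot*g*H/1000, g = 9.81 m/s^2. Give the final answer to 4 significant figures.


P = 97.2140 * 9.81 * 7.5060 / 1000
P = 7.158 kW


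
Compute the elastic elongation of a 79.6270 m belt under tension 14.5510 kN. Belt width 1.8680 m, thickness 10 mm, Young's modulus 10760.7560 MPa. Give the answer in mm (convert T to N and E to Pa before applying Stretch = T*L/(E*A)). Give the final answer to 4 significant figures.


A = 1.8680 * 0.01 = 0.01868 m^2
Stretch = 14.5510*1000 * 79.6270 / (10760.7560e6 * 0.01868) * 1000
Stretch = 5.764 mm


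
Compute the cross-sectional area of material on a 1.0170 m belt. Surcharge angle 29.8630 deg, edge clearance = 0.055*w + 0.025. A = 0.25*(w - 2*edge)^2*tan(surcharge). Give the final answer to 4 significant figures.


edge = 0.055*1.0170 + 0.025 = 0.080935 m
ew = 1.0170 - 2*0.080935 = 0.85513 m
A = 0.25 * 0.85513^2 * tan(29.8630 deg)
A = 0.1050 m^2


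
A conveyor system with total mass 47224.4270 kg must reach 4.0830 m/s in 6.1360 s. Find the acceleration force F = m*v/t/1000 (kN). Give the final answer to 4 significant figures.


F = 47224.4270 * 4.0830 / 6.1360 / 1000
F = 31.42 kN


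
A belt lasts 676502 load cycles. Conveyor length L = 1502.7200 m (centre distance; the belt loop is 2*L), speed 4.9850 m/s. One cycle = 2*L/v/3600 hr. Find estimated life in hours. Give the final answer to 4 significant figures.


cycle_time = 2 * 1502.7200 / 4.9850 / 3600 = 0.167471 hr
life = 676502 * 0.167471 = 113300 hours


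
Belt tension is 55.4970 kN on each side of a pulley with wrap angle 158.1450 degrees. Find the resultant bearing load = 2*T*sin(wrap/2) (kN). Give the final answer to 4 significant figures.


F = 2 * 55.4970 * sin(158.1450/2 deg)
F = 109.0 kN


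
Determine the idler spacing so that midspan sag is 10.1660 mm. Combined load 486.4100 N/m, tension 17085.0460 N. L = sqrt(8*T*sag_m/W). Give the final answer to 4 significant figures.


sag = 10.1660/1000 = 0.010166 m
L = sqrt(8 * 17085.0460 * 0.010166 / 486.4100)
L = 1.690 m


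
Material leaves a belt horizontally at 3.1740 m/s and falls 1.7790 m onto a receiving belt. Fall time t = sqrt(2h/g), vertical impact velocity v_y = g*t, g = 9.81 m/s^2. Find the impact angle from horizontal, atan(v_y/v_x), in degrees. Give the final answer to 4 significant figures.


t = sqrt(2*1.7790/9.81) = 0.602238 s
v_y = 9.81 * 0.602238 = 5.90795 m/s
angle = atan(5.90795 / 3.1740) = 61.75 deg


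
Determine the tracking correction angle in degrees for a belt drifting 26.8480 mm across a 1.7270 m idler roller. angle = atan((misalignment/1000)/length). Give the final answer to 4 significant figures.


misalign_m = 26.8480 / 1000 = 0.026848 m
angle = atan(0.026848 / 1.7270)
angle = 0.8907 deg


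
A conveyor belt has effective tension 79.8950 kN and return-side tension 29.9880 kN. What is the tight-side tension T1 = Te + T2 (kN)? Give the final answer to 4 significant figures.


T1 = Te + T2 = 79.8950 + 29.9880
T1 = 109.9 kN


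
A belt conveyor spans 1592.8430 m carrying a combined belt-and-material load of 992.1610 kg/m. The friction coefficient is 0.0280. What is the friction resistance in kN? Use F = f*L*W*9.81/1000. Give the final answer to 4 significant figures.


F = 0.0280 * 1592.8430 * 992.1610 * 9.81 / 1000
F = 434.1 kN


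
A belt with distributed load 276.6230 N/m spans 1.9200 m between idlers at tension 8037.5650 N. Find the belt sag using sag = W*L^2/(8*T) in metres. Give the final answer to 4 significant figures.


sag = 276.6230 * 1.9200^2 / (8 * 8037.5650)
sag = 0.01586 m


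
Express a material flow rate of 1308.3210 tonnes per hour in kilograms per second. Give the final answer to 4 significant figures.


m_dot = 1308.3210 * 1000 / 3600
m_dot = 363.4 kg/s


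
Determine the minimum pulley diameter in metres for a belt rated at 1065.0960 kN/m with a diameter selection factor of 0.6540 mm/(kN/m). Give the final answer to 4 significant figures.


D = 1065.0960 * 0.6540 / 1000
D = 0.6966 m


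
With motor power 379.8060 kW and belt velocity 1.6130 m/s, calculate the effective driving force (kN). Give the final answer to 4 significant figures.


Te = P / v = 379.8060 / 1.6130
Te = 235.5 kN


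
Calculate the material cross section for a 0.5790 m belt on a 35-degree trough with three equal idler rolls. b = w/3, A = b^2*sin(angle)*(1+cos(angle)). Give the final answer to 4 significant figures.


b = 0.5790/3 = 0.193 m
A = 0.193^2 * sin(35 deg) * (1 + cos(35 deg))
A = 0.03887 m^2


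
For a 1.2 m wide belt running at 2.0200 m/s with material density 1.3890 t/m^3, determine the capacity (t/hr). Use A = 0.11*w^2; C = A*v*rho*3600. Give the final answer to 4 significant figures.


A = 0.11 * 1.2^2 = 0.1584 m^2
C = 0.1584 * 2.0200 * 1.3890 * 3600
C = 1600 t/hr


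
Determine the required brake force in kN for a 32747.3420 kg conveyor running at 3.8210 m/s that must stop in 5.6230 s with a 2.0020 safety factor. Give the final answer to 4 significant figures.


F = 32747.3420 * 3.8210 / 5.6230 * 2.0020 / 1000
F = 44.55 kN


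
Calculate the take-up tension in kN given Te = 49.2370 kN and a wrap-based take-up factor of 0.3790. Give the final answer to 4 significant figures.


T_tu = 49.2370 * 0.3790
T_tu = 18.66 kN


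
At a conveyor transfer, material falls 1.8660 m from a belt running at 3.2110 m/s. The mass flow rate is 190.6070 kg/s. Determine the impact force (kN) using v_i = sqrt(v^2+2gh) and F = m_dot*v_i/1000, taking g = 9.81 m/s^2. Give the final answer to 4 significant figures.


v_i = sqrt(3.2110^2 + 2*9.81*1.8660) = 6.84992 m/s
F = 190.6070 * 6.84992 / 1000
F = 1.306 kN


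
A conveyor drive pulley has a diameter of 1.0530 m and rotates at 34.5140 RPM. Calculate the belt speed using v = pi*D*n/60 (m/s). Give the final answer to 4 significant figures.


v = pi * 1.0530 * 34.5140 / 60
v = 1.903 m/s


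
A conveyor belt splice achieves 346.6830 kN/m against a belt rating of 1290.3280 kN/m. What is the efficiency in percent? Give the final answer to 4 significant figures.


Eff = 346.6830 / 1290.3280 * 100
Eff = 26.87 %


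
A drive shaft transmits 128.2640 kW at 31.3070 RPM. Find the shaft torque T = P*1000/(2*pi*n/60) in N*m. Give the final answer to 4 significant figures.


omega = 2*pi*31.3070/60 = 3.27846 rad/s
T = 128.2640*1000 / 3.27846
T = 39120 N*m


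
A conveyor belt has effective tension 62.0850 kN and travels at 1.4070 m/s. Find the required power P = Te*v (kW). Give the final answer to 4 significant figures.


P = Te * v = 62.0850 * 1.4070
P = 87.35 kW


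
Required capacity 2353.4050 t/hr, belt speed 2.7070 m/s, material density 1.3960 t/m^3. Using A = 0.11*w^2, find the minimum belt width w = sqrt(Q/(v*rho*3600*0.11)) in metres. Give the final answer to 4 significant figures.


A_req = 2353.4050 / (2.7070 * 1.3960 * 3600) = 0.17299 m^2
w = sqrt(0.17299 / 0.11)
w = 1.254 m


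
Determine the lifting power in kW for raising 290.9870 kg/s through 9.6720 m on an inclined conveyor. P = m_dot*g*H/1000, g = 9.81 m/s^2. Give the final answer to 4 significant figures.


P = 290.9870 * 9.81 * 9.6720 / 1000
P = 27.61 kW


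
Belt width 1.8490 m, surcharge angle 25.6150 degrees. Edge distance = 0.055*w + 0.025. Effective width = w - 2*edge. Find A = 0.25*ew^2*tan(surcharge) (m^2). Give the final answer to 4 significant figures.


edge = 0.055*1.8490 + 0.025 = 0.126695 m
ew = 1.8490 - 2*0.126695 = 1.59561 m
A = 0.25 * 1.59561^2 * tan(25.6150 deg)
A = 0.3052 m^2


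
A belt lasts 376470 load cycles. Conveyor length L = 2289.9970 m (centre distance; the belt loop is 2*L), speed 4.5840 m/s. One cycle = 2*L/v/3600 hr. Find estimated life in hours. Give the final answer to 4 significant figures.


cycle_time = 2 * 2289.9970 / 4.5840 / 3600 = 0.277535 hr
life = 376470 * 0.277535 = 104500 hours


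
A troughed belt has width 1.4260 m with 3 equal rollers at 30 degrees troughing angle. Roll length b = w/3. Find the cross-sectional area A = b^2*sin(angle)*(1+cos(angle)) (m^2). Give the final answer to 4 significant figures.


b = 1.4260/3 = 0.475333 m
A = 0.475333^2 * sin(30 deg) * (1 + cos(30 deg))
A = 0.2108 m^2


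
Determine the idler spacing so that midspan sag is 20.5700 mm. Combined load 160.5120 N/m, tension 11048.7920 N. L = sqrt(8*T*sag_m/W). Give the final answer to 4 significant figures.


sag = 20.5700/1000 = 0.020570 m
L = sqrt(8 * 11048.7920 * 0.020570 / 160.5120)
L = 3.366 m


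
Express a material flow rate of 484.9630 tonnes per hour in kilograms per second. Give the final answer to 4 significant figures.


m_dot = 484.9630 * 1000 / 3600
m_dot = 134.7 kg/s


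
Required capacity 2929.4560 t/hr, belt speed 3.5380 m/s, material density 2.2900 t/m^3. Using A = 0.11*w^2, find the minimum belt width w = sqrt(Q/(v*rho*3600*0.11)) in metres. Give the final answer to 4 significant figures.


A_req = 2929.4560 / (3.5380 * 2.2900 * 3600) = 0.100436 m^2
w = sqrt(0.100436 / 0.11)
w = 0.9555 m


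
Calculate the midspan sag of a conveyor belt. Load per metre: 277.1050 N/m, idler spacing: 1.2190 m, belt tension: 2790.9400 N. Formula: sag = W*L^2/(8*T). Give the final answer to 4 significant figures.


sag = 277.1050 * 1.2190^2 / (8 * 2790.9400)
sag = 0.01844 m


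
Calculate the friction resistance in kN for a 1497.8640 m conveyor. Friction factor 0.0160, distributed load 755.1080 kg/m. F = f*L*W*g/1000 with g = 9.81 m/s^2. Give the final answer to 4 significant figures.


F = 0.0160 * 1497.8640 * 755.1080 * 9.81 / 1000
F = 177.5 kN


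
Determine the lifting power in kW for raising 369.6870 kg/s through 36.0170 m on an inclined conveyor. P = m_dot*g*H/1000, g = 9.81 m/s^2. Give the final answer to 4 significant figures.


P = 369.6870 * 9.81 * 36.0170 / 1000
P = 130.6 kW


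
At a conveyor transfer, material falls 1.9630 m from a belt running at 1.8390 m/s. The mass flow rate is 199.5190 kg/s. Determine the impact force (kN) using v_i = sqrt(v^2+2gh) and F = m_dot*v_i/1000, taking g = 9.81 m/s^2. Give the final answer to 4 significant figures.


v_i = sqrt(1.8390^2 + 2*9.81*1.9630) = 6.47271 m/s
F = 199.5190 * 6.47271 / 1000
F = 1.291 kN


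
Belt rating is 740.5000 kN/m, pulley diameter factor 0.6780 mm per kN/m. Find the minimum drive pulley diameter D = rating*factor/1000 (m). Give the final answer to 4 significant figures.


D = 740.5000 * 0.6780 / 1000
D = 0.5021 m


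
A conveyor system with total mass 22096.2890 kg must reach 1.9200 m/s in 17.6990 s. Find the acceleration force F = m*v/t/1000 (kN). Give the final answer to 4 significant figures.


F = 22096.2890 * 1.9200 / 17.6990 / 1000
F = 2.397 kN


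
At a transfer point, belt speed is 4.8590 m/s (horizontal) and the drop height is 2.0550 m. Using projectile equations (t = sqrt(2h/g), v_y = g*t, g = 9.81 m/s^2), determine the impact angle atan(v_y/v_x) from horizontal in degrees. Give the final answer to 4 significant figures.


t = sqrt(2*2.0550/9.81) = 0.647271 s
v_y = 9.81 * 0.647271 = 6.34973 m/s
angle = atan(6.34973 / 4.8590) = 52.58 deg


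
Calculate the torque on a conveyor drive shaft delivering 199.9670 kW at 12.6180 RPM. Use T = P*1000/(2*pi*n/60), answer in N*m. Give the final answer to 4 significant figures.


omega = 2*pi*12.6180/60 = 1.32135 rad/s
T = 199.9670*1000 / 1.32135
T = 151300 N*m


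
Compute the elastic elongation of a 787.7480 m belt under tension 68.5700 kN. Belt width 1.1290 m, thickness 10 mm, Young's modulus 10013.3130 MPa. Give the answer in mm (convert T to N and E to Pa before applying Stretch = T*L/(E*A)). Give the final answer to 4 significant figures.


A = 1.1290 * 0.01 = 0.01129 m^2
Stretch = 68.5700*1000 * 787.7480 / (10013.3130e6 * 0.01129) * 1000
Stretch = 477.8 mm


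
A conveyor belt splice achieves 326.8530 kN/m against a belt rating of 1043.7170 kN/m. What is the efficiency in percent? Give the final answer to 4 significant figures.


Eff = 326.8530 / 1043.7170 * 100
Eff = 31.32 %


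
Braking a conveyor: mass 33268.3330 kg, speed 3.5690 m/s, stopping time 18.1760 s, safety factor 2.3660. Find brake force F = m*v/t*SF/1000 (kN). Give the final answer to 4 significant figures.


F = 33268.3330 * 3.5690 / 18.1760 * 2.3660 / 1000
F = 15.46 kN


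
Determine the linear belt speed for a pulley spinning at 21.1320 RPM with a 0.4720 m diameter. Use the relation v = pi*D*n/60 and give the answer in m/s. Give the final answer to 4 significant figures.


v = pi * 0.4720 * 21.1320 / 60
v = 0.5223 m/s


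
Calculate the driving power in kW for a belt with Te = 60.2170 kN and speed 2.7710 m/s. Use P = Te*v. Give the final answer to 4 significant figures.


P = Te * v = 60.2170 * 2.7710
P = 166.9 kW


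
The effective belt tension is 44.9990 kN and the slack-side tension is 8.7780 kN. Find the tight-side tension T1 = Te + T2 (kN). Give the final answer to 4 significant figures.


T1 = Te + T2 = 44.9990 + 8.7780
T1 = 53.78 kN


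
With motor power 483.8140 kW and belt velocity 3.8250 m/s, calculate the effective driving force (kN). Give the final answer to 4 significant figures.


Te = P / v = 483.8140 / 3.8250
Te = 126.5 kN


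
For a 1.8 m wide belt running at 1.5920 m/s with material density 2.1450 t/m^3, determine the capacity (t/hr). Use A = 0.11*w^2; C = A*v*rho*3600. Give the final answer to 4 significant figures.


A = 0.11 * 1.8^2 = 0.3564 m^2
C = 0.3564 * 1.5920 * 2.1450 * 3600
C = 4381 t/hr


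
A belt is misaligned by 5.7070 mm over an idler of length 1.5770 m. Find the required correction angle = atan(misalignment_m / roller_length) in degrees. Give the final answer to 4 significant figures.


misalign_m = 5.7070 / 1000 = 0.005707 m
angle = atan(0.005707 / 1.5770)
angle = 0.2073 deg


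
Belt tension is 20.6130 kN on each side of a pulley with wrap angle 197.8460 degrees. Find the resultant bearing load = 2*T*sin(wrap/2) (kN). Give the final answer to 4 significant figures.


F = 2 * 20.6130 * sin(197.8460/2 deg)
F = 40.73 kN


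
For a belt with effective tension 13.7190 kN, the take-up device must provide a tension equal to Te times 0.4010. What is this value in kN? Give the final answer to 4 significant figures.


T_tu = 13.7190 * 0.4010
T_tu = 5.501 kN


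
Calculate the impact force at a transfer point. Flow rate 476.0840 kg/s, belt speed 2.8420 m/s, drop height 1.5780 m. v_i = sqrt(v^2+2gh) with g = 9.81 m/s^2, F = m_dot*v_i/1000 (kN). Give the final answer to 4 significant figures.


v_i = sqrt(2.8420^2 + 2*9.81*1.5780) = 6.24799 m/s
F = 476.0840 * 6.24799 / 1000
F = 2.975 kN


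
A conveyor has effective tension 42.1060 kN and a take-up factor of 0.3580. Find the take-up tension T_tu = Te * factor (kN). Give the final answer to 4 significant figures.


T_tu = 42.1060 * 0.3580
T_tu = 15.07 kN


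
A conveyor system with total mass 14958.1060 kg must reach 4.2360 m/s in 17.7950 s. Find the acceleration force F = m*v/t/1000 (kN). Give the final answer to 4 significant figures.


F = 14958.1060 * 4.2360 / 17.7950 / 1000
F = 3.561 kN


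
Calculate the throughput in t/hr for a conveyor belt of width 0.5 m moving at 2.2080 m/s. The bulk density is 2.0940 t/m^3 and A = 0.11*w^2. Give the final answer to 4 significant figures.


A = 0.11 * 0.5^2 = 0.0275 m^2
C = 0.0275 * 2.2080 * 2.0940 * 3600
C = 457.7 t/hr


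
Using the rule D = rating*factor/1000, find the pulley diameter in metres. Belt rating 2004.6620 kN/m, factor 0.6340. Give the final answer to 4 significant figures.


D = 2004.6620 * 0.6340 / 1000
D = 1.271 m


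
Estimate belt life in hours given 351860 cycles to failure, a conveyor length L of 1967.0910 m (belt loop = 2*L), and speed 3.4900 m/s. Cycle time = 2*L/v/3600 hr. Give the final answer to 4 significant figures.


cycle_time = 2 * 1967.0910 / 3.4900 / 3600 = 0.313131 hr
life = 351860 * 0.313131 = 110200 hours


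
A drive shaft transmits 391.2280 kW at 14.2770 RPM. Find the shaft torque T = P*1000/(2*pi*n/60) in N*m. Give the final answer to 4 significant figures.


omega = 2*pi*14.2770/60 = 1.49508 rad/s
T = 391.2280*1000 / 1.49508
T = 261700 N*m


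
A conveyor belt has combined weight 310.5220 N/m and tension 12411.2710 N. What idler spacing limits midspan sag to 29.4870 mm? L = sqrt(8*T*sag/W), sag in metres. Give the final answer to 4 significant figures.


sag = 29.4870/1000 = 0.029487 m
L = sqrt(8 * 12411.2710 * 0.029487 / 310.5220)
L = 3.071 m


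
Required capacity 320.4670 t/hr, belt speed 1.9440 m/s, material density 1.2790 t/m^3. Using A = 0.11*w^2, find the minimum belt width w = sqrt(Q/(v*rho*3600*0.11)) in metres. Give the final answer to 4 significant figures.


A_req = 320.4670 / (1.9440 * 1.2790 * 3600) = 0.0358026 m^2
w = sqrt(0.0358026 / 0.11)
w = 0.5705 m


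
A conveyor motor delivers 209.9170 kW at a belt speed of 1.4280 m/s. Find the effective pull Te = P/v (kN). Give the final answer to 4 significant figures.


Te = P / v = 209.9170 / 1.4280
Te = 147.0 kN


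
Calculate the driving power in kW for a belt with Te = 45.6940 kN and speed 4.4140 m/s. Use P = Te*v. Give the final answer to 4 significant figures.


P = Te * v = 45.6940 * 4.4140
P = 201.7 kW


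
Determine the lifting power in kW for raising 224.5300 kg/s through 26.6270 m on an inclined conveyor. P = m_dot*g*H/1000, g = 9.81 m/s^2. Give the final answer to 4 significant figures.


P = 224.5300 * 9.81 * 26.6270 / 1000
P = 58.65 kW


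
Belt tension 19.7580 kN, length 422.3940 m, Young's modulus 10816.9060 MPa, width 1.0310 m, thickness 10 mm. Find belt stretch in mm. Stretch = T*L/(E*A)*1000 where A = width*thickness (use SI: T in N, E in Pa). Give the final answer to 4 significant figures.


A = 1.0310 * 0.01 = 0.01031 m^2
Stretch = 19.7580*1000 * 422.3940 / (10816.9060e6 * 0.01031) * 1000
Stretch = 74.83 mm


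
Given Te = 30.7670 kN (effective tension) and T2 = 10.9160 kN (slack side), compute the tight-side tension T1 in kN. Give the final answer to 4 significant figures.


T1 = Te + T2 = 30.7670 + 10.9160
T1 = 41.68 kN


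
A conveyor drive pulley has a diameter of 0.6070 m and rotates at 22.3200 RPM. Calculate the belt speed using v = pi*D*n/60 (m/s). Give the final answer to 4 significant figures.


v = pi * 0.6070 * 22.3200 / 60
v = 0.7094 m/s


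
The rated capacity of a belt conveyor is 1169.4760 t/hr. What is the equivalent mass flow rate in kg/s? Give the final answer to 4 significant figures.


m_dot = 1169.4760 * 1000 / 3600
m_dot = 324.9 kg/s


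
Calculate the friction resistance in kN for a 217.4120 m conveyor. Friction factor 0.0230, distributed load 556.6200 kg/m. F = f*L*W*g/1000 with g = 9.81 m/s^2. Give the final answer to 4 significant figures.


F = 0.0230 * 217.4120 * 556.6200 * 9.81 / 1000
F = 27.30 kN


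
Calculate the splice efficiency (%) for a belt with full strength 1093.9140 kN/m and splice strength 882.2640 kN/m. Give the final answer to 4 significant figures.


Eff = 882.2640 / 1093.9140 * 100
Eff = 80.65 %


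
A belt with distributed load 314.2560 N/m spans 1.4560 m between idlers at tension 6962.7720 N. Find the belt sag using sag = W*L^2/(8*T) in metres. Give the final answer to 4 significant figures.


sag = 314.2560 * 1.4560^2 / (8 * 6962.7720)
sag = 0.01196 m


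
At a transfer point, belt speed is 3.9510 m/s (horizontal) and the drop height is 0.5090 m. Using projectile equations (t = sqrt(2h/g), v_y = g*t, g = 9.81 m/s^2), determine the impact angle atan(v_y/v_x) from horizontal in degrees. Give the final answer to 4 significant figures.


t = sqrt(2*0.5090/9.81) = 0.322136 s
v_y = 9.81 * 0.322136 = 3.16015 m/s
angle = atan(3.16015 / 3.9510) = 38.65 deg


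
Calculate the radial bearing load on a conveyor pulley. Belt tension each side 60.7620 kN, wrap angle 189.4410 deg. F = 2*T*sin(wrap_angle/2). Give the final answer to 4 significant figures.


F = 2 * 60.7620 * sin(189.4410/2 deg)
F = 121.1 kN


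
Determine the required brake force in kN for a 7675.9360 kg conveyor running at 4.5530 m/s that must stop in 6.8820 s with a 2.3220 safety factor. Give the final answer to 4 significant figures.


F = 7675.9360 * 4.5530 / 6.8820 * 2.3220 / 1000
F = 11.79 kN


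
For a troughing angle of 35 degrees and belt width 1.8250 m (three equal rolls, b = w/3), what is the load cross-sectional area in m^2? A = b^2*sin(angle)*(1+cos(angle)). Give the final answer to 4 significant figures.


b = 1.8250/3 = 0.608333 m
A = 0.608333^2 * sin(35 deg) * (1 + cos(35 deg))
A = 0.3861 m^2


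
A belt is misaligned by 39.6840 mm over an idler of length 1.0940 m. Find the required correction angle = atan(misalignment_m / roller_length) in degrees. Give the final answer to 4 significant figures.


misalign_m = 39.6840 / 1000 = 0.039684 m
angle = atan(0.039684 / 1.0940)
angle = 2.077 deg


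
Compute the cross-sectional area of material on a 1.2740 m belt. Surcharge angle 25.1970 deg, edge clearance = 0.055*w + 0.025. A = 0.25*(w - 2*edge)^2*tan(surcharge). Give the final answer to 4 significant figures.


edge = 0.055*1.2740 + 0.025 = 0.09507 m
ew = 1.2740 - 2*0.09507 = 1.08386 m
A = 0.25 * 1.08386^2 * tan(25.1970 deg)
A = 0.1382 m^2


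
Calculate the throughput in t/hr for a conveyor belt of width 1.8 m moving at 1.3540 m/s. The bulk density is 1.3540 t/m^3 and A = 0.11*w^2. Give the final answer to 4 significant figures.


A = 0.11 * 1.8^2 = 0.3564 m^2
C = 0.3564 * 1.3540 * 1.3540 * 3600
C = 2352 t/hr


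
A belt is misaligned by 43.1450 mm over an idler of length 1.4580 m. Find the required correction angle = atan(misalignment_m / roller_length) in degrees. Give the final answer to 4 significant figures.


misalign_m = 43.1450 / 1000 = 0.043145 m
angle = atan(0.043145 / 1.4580)
angle = 1.695 deg


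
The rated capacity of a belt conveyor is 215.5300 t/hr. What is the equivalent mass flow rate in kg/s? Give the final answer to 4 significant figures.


m_dot = 215.5300 * 1000 / 3600
m_dot = 59.87 kg/s


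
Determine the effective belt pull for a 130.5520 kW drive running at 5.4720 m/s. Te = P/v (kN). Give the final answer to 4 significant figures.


Te = P / v = 130.5520 / 5.4720
Te = 23.86 kN


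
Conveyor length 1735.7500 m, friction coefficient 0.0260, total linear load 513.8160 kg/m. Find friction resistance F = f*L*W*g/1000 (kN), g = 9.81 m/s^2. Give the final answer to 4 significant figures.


F = 0.0260 * 1735.7500 * 513.8160 * 9.81 / 1000
F = 227.5 kN


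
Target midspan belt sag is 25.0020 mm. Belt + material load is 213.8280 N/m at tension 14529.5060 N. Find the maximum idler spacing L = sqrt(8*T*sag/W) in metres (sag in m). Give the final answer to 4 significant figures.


sag = 25.0020/1000 = 0.025002 m
L = sqrt(8 * 14529.5060 * 0.025002 / 213.8280)
L = 3.687 m


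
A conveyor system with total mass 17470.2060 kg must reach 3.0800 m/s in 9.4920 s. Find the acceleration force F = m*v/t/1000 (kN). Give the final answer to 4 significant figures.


F = 17470.2060 * 3.0800 / 9.4920 / 1000
F = 5.669 kN


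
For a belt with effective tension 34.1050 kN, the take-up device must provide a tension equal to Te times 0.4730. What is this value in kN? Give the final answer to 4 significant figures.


T_tu = 34.1050 * 0.4730
T_tu = 16.13 kN


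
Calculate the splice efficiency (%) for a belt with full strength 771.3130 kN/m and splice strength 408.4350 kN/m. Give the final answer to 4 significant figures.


Eff = 408.4350 / 771.3130 * 100
Eff = 52.95 %


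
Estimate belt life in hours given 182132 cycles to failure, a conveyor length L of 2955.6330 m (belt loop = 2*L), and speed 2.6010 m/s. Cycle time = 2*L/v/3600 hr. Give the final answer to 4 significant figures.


cycle_time = 2 * 2955.6330 / 2.6010 / 3600 = 0.631303 hr
life = 182132 * 0.631303 = 115000 hours


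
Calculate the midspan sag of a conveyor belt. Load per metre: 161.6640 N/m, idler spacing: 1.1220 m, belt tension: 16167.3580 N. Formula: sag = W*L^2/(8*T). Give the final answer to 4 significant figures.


sag = 161.6640 * 1.1220^2 / (8 * 16167.3580)
sag = 0.001574 m


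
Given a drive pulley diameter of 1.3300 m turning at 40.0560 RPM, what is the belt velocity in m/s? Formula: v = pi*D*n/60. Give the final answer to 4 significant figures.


v = pi * 1.3300 * 40.0560 / 60
v = 2.789 m/s


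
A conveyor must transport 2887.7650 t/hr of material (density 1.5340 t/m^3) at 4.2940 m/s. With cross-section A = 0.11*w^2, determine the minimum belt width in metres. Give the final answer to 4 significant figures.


A_req = 2887.7650 / (4.2940 * 1.5340 * 3600) = 0.121779 m^2
w = sqrt(0.121779 / 0.11)
w = 1.052 m


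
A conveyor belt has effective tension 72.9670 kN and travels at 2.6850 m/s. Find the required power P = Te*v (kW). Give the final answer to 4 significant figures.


P = Te * v = 72.9670 * 2.6850
P = 195.9 kW


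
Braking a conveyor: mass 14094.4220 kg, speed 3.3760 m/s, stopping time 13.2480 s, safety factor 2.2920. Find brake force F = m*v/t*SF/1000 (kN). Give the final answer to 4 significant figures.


F = 14094.4220 * 3.3760 / 13.2480 * 2.2920 / 1000
F = 8.232 kN


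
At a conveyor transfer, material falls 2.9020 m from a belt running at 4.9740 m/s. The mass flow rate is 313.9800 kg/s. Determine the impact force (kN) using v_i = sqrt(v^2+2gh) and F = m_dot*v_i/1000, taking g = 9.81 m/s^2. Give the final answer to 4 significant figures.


v_i = sqrt(4.9740^2 + 2*9.81*2.9020) = 9.03758 m/s
F = 313.9800 * 9.03758 / 1000
F = 2.838 kN


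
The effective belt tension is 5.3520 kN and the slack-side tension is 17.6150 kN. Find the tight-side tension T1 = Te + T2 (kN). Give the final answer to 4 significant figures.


T1 = Te + T2 = 5.3520 + 17.6150
T1 = 22.97 kN


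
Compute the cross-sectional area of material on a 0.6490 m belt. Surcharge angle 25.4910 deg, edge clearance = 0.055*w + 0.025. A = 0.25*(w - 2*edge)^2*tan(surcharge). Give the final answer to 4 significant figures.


edge = 0.055*0.6490 + 0.025 = 0.060695 m
ew = 0.6490 - 2*0.060695 = 0.52761 m
A = 0.25 * 0.52761^2 * tan(25.4910 deg)
A = 0.03318 m^2


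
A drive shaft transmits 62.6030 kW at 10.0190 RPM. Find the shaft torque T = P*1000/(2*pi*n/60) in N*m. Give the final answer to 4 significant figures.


omega = 2*pi*10.0190/60 = 1.04919 rad/s
T = 62.6030*1000 / 1.04919
T = 59670 N*m


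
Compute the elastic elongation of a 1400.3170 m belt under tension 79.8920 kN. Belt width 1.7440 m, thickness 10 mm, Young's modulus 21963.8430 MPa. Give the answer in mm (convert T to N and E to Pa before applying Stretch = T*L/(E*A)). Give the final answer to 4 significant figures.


A = 1.7440 * 0.01 = 0.01744 m^2
Stretch = 79.8920*1000 * 1400.3170 / (21963.8430e6 * 0.01744) * 1000
Stretch = 292.1 mm


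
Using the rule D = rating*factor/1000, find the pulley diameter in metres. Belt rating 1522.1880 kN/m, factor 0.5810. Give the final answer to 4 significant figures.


D = 1522.1880 * 0.5810 / 1000
D = 0.8844 m


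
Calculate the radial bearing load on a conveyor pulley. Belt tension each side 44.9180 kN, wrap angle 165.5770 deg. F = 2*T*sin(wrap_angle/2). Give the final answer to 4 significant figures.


F = 2 * 44.9180 * sin(165.5770/2 deg)
F = 89.13 kN


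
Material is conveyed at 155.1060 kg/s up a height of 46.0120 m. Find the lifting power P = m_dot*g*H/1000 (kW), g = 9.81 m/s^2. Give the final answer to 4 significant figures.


P = 155.1060 * 9.81 * 46.0120 / 1000
P = 70.01 kW


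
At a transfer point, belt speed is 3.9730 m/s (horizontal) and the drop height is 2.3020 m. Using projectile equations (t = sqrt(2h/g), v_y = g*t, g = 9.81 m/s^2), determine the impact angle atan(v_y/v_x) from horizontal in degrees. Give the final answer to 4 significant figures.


t = sqrt(2*2.3020/9.81) = 0.685067 s
v_y = 9.81 * 0.685067 = 6.72051 m/s
angle = atan(6.72051 / 3.9730) = 59.41 deg


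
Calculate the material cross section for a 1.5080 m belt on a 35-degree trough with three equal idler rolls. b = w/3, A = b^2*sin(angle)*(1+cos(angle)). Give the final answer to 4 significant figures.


b = 1.5080/3 = 0.502667 m
A = 0.502667^2 * sin(35 deg) * (1 + cos(35 deg))
A = 0.2636 m^2


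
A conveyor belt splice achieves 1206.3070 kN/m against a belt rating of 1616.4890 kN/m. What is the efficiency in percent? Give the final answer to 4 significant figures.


Eff = 1206.3070 / 1616.4890 * 100
Eff = 74.63 %


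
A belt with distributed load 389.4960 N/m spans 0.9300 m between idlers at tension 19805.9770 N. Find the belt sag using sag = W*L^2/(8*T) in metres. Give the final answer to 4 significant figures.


sag = 389.4960 * 0.9300^2 / (8 * 19805.9770)
sag = 0.002126 m


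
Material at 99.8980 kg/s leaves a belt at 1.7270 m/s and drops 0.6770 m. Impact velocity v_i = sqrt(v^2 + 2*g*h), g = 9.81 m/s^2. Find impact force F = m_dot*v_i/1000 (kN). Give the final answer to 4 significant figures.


v_i = sqrt(1.7270^2 + 2*9.81*0.6770) = 4.03302 m/s
F = 99.8980 * 4.03302 / 1000
F = 0.4029 kN


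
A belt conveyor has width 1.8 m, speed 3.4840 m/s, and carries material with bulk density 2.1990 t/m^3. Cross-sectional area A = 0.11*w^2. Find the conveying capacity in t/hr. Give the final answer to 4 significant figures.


A = 0.11 * 1.8^2 = 0.3564 m^2
C = 0.3564 * 3.4840 * 2.1990 * 3600
C = 9830 t/hr


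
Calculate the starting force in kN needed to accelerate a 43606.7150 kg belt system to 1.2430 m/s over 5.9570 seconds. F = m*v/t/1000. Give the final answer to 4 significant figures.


F = 43606.7150 * 1.2430 / 5.9570 / 1000
F = 9.099 kN


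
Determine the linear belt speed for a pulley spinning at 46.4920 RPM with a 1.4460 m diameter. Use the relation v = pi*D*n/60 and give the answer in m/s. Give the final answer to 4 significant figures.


v = pi * 1.4460 * 46.4920 / 60
v = 3.520 m/s


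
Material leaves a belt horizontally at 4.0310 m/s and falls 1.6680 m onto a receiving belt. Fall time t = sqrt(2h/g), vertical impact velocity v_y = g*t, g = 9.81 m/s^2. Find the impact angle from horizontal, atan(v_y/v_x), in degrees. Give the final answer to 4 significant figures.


t = sqrt(2*1.6680/9.81) = 0.583148 s
v_y = 9.81 * 0.583148 = 5.72068 m/s
angle = atan(5.72068 / 4.0310) = 54.83 deg
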